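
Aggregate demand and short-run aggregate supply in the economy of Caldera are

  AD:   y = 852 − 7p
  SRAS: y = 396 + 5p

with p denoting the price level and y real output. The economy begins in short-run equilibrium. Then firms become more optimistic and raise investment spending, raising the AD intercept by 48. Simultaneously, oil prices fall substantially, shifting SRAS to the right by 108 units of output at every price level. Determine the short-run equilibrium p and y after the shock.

p = 33, y = 669

After both shocks: AD is y = 900 − 7p and SRAS is y = 504 + 5p.
Setting them equal: 396 = 12p, so p = 33.
y = 900 − 7·33 = 669.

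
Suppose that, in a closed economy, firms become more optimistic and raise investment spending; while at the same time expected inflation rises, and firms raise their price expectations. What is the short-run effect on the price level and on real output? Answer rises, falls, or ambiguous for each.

Price level: rises; output: ambiguous

The first event is a positive demand shock: AD shifts right, which by itself pushes P up and Y up.
The second is an adverse supply shock: SRAS shifts left, which by itself pushes P up and Y down.
Both shocks push P up, so P rises. The two shocks push Y in opposite directions, so the effect on Y is ambiguous.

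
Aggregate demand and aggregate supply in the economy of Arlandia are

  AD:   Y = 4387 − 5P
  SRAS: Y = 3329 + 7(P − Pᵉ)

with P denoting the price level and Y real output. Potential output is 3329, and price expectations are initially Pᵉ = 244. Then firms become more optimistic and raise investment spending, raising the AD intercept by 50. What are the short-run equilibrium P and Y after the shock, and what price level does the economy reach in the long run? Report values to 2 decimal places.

Short run: P = 234.67, Y = 3263.67. Long run: P = 221.60.

AD shifts right: new AD is Y = 4437 − 5P. With Pᵉ = 244, SRAS is Y = 1621 + 7P.
Short run: 4437 − 5P = 1621 + 7P gives 2816 = 12P, so P = 234.67 and Y = 4437 − 5P = 3263.67.
Y = 3263.67 is below potential 3329; expectations adjust and SRAS shifts right until Y = 3329.
Long run: on the new AD curve, 3329 = 4437 − 5P gives P = 221.60.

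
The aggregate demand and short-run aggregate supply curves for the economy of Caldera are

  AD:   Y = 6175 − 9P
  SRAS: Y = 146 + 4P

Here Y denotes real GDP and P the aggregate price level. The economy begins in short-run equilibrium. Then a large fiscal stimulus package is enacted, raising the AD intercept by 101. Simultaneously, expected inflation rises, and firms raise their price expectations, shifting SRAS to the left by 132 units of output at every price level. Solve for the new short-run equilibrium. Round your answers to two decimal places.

P = 481.69, Y = 1940.77

After both shocks: AD is Y = 6276 − 9P and SRAS is Y = 14 + 4P.
Setting them equal: 6262 = 13P, so P = 481.69.
Substituting into AD, Y = 1940.77.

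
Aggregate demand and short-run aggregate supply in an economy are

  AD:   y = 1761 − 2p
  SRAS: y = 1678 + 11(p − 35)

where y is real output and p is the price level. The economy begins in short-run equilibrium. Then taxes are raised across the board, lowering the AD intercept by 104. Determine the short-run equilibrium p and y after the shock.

This is a negative demand shock: AD shifts left.
New AD: y = 1657 − 2p.
SRAS can be written y = 1293 + 11p.
Set AD = SRAS: 1657 − 2p = 1293 + 11p, so 364 = 13p and p = 28.
y = 1657 − 2·28 = 1601.

p = 28, y = 1601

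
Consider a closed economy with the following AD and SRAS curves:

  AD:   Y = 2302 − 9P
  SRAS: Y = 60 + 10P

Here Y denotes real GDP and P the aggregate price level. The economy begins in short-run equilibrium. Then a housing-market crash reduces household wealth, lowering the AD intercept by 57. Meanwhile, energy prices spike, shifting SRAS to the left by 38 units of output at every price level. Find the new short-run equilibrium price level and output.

After both shocks: AD is Y = 2245 − 9P and SRAS is Y = 22 + 10P.
Setting them equal: 2223 = 19P, so P = 117.
Y = 2245 − 9·117 = 1192.

P = 117, Y = 1192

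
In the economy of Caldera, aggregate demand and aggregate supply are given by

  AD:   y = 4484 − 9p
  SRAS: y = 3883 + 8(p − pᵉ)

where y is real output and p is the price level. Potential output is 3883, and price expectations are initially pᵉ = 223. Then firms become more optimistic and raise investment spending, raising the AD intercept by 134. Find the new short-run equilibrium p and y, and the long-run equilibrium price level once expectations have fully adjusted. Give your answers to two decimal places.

AD shifts right: new AD is y = 4618 − 9p. With pᵉ = 223, SRAS is y = 2099 + 8p.
Short run: 4618 − 9p = 2099 + 8p gives 2519 = 17p, so p = 148.18 and y = 4618 − 9p = 3284.41.
y = 3284.41 is below potential 3883; expectations adjust and SRAS shifts right until y = 3883.
Long run: on the new AD curve, 3883 = 4618 − 9p gives p = 81.67.

Short run: p = 148.18, y = 3284.41. Long run: p = 81.67.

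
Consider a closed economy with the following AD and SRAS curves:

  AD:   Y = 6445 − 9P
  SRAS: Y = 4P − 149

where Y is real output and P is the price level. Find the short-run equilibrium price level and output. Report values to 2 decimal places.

P = 507.23, Y = 1879.92

Set AD = SRAS: 6445 − 9P = 4P − 149, so 6594 = 13P and P = 507.23.
Substituting into AD, Y = 6445 − 9P = 1879.92.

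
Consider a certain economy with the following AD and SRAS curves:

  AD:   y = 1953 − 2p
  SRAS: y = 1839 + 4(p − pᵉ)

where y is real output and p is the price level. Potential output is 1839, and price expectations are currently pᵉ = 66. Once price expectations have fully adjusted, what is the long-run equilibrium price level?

Short run: with pᵉ = 66, SRAS is y = 1575 + 4p. Setting AD = SRAS gives 378 = 6p, so p = 63 and y = 1953 − 2·63 = 1827.
Output 1827 is below potential 1839, so over time expected prices fall and SRAS shifts right until y returns to 1839.
Long run: y = 1839 on the AD curve gives 1839 = 1953 − 2p, so p = 57.

Long-run p = 57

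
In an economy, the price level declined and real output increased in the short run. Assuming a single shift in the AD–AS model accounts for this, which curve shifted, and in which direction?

SRAS shifted right

P fell and Y rose. An AD shift moves P and Y in the same direction; an SRAS shift moves them in opposite directions.
Here P and Y moved in opposite directions, so the SRAS curve shifted.
Since Y rose, SRAS shifted right.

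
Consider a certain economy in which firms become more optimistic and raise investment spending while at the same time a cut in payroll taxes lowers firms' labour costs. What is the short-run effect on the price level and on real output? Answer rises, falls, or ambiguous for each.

The first event is a positive demand shock: AD shifts right, which by itself pushes P up and Y up.
The second is a favourable supply shock: SRAS shifts right, which by itself pushes P down and Y up.
The two shocks push P in opposite directions, so the effect on P is ambiguous. Both shocks push Y up, so Y rises.

Price level: ambiguous; output: rises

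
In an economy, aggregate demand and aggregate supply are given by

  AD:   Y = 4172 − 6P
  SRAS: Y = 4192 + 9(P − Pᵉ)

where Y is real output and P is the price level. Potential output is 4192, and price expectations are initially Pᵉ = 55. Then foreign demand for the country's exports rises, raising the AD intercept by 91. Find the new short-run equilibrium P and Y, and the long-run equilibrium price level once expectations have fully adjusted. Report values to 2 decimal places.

AD shifts right: new AD is Y = 4263 − 6P. With Pᵉ = 55, SRAS is Y = 3697 + 9P.
Short run: 4263 − 6P = 3697 + 9P gives 566 = 15P, so P = 37.73 and Y = 4263 − 6P = 4036.60.
Y = 4036.60 is below potential 4192; expectations adjust and SRAS shifts right until Y = 4192.
Long run: on the new AD curve, 4192 = 4263 − 6P gives P = 11.83.

Short run: P = 37.73, Y = 4036.60. Long run: P = 11.83.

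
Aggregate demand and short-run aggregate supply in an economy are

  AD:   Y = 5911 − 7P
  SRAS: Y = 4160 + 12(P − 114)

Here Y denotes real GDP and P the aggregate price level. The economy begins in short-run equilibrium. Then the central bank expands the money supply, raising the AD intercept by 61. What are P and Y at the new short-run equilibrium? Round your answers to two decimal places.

P = 167.37, Y = 4800.42

This is a positive demand shock: AD shifts right.
New AD: Y = 5972 − 7P.
SRAS can be written Y = 2792 + 12P.
Set AD = SRAS: 5972 − 7P = 2792 + 12P, so 3180 = 19P and P = 167.37.
Substituting into AD, Y = 4800.42.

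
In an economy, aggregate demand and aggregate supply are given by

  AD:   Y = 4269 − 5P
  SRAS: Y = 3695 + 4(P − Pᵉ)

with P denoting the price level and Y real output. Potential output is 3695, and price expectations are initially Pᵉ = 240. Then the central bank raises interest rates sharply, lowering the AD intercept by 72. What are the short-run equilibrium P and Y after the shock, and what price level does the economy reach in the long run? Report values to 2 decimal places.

Short run: P = 162.44, Y = 3384.78. Long run: P = 100.40.

AD shifts left: new AD is Y = 4197 − 5P. With Pᵉ = 240, SRAS is Y = 2735 + 4P.
Short run: 4197 − 5P = 2735 + 4P gives 1462 = 9P, so P = 162.44 and Y = 4197 − 5P = 3384.78.
Y = 3384.78 is below potential 3695; expectations adjust and SRAS shifts right until Y = 3695.
Long run: on the new AD curve, 3695 = 4197 − 5P gives P = 100.40.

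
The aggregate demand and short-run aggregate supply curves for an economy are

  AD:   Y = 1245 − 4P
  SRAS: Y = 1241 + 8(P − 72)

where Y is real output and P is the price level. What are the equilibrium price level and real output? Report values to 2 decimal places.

P = 48.33, Y = 1051.67

Write SRAS as Y = 1241 + 8P − 576 = 665 + 8P.
Set AD = SRAS: 1245 − 4P = 665 + 8P, so 580 = 12P and P = 48.33.
Substituting into AD, Y = 1245 − 4P = 1051.67.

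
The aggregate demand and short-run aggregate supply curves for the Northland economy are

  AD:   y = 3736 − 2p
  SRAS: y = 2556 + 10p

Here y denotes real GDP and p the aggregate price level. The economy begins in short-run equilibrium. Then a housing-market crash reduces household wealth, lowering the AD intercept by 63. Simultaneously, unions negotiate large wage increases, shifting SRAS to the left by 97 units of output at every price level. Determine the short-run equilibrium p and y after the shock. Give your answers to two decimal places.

p = 101.17, y = 3470.67

After both shocks: AD is y = 3673 − 2p and SRAS is y = 2459 + 10p.
Setting them equal: 1214 = 12p, so p = 101.17.
Substituting into AD, y = 3470.67.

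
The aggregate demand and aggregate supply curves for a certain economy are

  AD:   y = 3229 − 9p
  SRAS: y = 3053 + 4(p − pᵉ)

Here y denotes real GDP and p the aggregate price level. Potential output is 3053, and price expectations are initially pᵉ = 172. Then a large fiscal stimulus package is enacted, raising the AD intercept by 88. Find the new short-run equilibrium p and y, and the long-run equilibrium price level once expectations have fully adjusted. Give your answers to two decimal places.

Short run: p = 73.23, y = 2657.92. Long run: p = 29.33.

AD shifts right: new AD is y = 3317 − 9p. With pᵉ = 172, SRAS is y = 2365 + 4p.
Short run: 3317 − 9p = 2365 + 4p gives 952 = 13p, so p = 73.23 and y = 3317 − 9p = 2657.92.
y = 2657.92 is below potential 3053; expectations adjust and SRAS shifts right until y = 3053.
Long run: on the new AD curve, 3053 = 3317 − 9p gives p = 29.33.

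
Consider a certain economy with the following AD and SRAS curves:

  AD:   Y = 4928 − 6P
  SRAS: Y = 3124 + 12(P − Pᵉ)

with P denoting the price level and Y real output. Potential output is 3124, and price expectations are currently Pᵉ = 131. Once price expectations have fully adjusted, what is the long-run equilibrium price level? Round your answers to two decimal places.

Short run: with Pᵉ = 131, SRAS is Y = 1552 + 12P. Setting AD = SRAS gives 3376 = 18P, so P = 187.56 and Y = 4928 − 6P = 3802.67.
Output 3802.67 is above potential 3124, so over time expected prices rise and SRAS shifts left until Y returns to 3124.
Long run: Y = 3124 on the AD curve gives 3124 = 4928 − 6P, so P = 300.67.

Long-run P = 300.67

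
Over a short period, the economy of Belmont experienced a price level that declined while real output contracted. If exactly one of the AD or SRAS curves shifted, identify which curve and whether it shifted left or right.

AD shifted left

P fell and Y fell. An AD shift moves P and Y in the same direction; an SRAS shift moves them in opposite directions.
Here P and Y moved in the same direction, so the AD curve shifted.
Since Y fell, AD shifted left.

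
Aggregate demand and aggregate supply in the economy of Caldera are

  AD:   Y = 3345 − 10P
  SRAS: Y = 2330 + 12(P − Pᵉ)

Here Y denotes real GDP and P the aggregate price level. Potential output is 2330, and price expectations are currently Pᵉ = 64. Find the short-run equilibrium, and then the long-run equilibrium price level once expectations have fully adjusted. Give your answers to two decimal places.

Short run: with Pᵉ = 64, SRAS is Y = 1562 + 12P. Setting AD = SRAS gives 1783 = 22P, so P = 81.05 and Y = 3345 − 10P = 2534.55.
Output 2534.55 is above potential 2330, so over time expected prices rise and SRAS shifts left until Y returns to 2330.
Long run: Y = 2330 on the AD curve gives 2330 = 3345 − 10P, so P = 101.50.

Short run: P = 81.05, Y = 2534.55. Long run: P = 101.50.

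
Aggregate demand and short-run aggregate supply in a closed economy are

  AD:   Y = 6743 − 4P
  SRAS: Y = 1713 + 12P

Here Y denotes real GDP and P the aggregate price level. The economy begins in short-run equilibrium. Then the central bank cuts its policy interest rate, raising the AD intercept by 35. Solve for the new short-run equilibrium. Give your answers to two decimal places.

P = 316.56, Y = 5511.75

This is a positive demand shock: AD shifts right.
New AD: Y = 6778 − 4P.
Set AD = SRAS: 6778 − 4P = 1713 + 12P, so 5065 = 16P and P = 316.56.
Substituting into AD, Y = 5511.75.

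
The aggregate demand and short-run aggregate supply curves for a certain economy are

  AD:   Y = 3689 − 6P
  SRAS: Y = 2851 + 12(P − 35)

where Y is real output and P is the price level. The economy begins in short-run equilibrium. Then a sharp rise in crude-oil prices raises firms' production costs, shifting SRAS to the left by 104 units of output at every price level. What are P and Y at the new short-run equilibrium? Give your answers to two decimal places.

This is a negative supply shock: SRAS shifts left.
New SRAS: Y = 2327 + 12P.
Set AD = SRAS: 3689 − 6P = 2327 + 12P, so 1362 = 18P and P = 75.67.
Substituting into AD, Y = 3235.00.

P = 75.67, Y = 3235.00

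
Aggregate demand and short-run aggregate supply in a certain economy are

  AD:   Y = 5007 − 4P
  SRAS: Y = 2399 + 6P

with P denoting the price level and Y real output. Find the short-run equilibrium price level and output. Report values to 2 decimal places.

Set AD = SRAS: 5007 − 4P = 2399 + 6P, so 2608 = 10P and P = 260.80.
Substituting into AD, Y = 5007 − 4P = 3963.80.

P = 260.80, Y = 3963.80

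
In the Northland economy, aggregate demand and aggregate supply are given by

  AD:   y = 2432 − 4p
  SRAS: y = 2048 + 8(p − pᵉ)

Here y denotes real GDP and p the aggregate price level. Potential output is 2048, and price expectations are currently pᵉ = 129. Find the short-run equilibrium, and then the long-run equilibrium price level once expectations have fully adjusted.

Short run: with pᵉ = 129, SRAS is y = 1016 + 8p. Setting AD = SRAS gives 1416 = 12p, so p = 118 and y = 2432 − 4·118 = 1960.
Output 1960 is below potential 2048, so over time expected prices fall and SRAS shifts right until y returns to 2048.
Long run: y = 2048 on the AD curve gives 2048 = 2432 − 4p, so p = 96.

Short run: p = 118, y = 1960. Long run: p = 96.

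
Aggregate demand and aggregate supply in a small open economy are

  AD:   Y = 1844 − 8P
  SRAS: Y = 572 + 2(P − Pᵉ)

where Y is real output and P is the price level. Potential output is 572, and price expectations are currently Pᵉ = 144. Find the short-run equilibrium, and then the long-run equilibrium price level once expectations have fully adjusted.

Short run: P = 156, Y = 596. Long run: P = 159.

Short run: with Pᵉ = 144, SRAS is Y = 284 + 2P. Setting AD = SRAS gives 1560 = 10P, so P = 156 and Y = 1844 − 8·156 = 596.
Output 596 is above potential 572, so over time expected prices rise and SRAS shifts left until Y returns to 572.
Long run: Y = 572 on the AD curve gives 572 = 1844 − 8P, so P = 159.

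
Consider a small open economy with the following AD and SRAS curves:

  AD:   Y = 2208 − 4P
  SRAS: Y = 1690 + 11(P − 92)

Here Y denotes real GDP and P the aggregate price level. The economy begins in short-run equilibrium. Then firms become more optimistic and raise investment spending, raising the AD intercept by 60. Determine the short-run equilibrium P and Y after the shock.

This is a positive demand shock: AD shifts right.
New AD: Y = 2268 − 4P.
SRAS can be written Y = 678 + 11P.
Set AD = SRAS: 2268 − 4P = 678 + 11P, so 1590 = 15P and P = 106.
Y = 2268 − 4·106 = 1844.

P = 106, Y = 1844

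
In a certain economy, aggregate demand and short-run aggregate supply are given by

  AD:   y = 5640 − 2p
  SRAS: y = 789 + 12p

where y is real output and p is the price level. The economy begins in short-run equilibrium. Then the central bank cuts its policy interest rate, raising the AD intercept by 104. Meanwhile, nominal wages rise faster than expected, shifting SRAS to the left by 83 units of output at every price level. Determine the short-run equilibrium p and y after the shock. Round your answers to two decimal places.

After both shocks: AD is y = 5744 − 2p and SRAS is y = 706 + 12p.
Setting them equal: 5038 = 14p, so p = 359.86.
Substituting into AD, y = 5024.29.

p = 359.86, y = 5024.29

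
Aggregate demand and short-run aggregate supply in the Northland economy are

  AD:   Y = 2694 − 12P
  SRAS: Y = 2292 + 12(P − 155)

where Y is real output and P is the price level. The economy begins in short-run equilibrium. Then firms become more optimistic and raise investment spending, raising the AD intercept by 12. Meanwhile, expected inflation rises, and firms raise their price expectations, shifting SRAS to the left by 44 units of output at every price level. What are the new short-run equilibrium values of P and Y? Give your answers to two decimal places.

After both shocks: AD is Y = 2706 − 12P and SRAS is Y = 388 + 12P.
Setting them equal: 2318 = 24P, so P = 96.58.
Substituting into AD, Y = 1547.00.

P = 96.58, Y = 1547.00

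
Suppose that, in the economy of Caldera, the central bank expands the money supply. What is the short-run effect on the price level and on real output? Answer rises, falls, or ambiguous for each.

This is a positive demand shock: AD shifts right.
Moving along the upward-sloping SRAS curve, P rises and Y rises.

Price level: rises; output: rises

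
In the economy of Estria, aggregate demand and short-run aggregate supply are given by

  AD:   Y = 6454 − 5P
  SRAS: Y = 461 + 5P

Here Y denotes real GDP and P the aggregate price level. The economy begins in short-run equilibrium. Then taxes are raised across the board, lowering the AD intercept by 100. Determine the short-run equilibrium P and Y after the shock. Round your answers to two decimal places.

P = 589.30, Y = 3407.50

This is a negative demand shock: AD shifts left.
New AD: Y = 6354 − 5P.
Set AD = SRAS: 6354 − 5P = 461 + 5P, so 5893 = 10P and P = 589.30.
Substituting into AD, Y = 3407.50.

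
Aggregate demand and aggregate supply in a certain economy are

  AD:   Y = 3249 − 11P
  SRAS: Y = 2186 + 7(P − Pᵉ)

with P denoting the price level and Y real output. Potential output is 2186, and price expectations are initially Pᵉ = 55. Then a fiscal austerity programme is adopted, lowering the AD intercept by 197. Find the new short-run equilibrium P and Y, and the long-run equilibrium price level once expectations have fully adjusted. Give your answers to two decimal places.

AD shifts left: new AD is Y = 3052 − 11P. With Pᵉ = 55, SRAS is Y = 1801 + 7P.
Short run: 3052 − 11P = 1801 + 7P gives 1251 = 18P, so P = 69.50 and Y = 3052 − 11P = 2287.50.
Y = 2287.50 is above potential 2186; expectations adjust and SRAS shifts left until Y = 2186.
Long run: on the new AD curve, 2186 = 3052 − 11P gives P = 78.73.

Short run: P = 69.50, Y = 2287.50. Long run: P = 78.73.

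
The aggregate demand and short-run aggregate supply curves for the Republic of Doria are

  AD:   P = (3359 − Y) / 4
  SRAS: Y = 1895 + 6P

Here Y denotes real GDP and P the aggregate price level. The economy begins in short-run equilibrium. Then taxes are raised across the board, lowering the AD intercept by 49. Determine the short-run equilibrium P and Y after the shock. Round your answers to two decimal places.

This is a negative demand shock: AD shifts left.
New AD: Y = 3310 − 4P.
Set AD = SRAS: 3310 − 4P = 1895 + 6P, so 1415 = 10P and P = 141.50.
Substituting into AD, Y = 2744.00.

P = 141.50, Y = 2744.00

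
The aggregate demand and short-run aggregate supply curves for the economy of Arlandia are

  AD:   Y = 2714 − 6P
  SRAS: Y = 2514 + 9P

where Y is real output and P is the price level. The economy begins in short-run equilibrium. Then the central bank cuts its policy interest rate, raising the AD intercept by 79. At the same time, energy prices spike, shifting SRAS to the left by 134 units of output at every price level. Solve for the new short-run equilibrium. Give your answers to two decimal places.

P = 27.53, Y = 2627.80

After both shocks: AD is Y = 2793 − 6P and SRAS is Y = 2380 + 9P.
Setting them equal: 413 = 15P, so P = 27.53.
Substituting into AD, Y = 2627.80.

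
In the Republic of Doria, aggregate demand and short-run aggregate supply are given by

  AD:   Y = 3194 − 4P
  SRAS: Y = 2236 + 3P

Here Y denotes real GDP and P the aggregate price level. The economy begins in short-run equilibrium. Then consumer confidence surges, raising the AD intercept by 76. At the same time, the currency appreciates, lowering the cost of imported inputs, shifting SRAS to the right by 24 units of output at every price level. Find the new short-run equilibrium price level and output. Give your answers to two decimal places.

After both shocks: AD is Y = 3270 − 4P and SRAS is Y = 2260 + 3P.
Setting them equal: 1010 = 7P, so P = 144.29.
Substituting into AD, Y = 2692.86.

P = 144.29, Y = 2692.86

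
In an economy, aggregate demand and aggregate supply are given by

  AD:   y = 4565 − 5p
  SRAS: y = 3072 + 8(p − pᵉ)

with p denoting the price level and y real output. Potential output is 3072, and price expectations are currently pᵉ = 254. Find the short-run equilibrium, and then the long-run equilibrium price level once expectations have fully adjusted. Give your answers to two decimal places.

Short run: with pᵉ = 254, SRAS is y = 1040 + 8p. Setting AD = SRAS gives 3525 = 13p, so p = 271.15 and y = 4565 − 5p = 3209.23.
Output 3209.23 is above potential 3072, so over time expected prices rise and SRAS shifts left until y returns to 3072.
Long run: y = 3072 on the AD curve gives 3072 = 4565 − 5p, so p = 298.60.

Short run: p = 271.15, y = 3209.23. Long run: p = 298.60.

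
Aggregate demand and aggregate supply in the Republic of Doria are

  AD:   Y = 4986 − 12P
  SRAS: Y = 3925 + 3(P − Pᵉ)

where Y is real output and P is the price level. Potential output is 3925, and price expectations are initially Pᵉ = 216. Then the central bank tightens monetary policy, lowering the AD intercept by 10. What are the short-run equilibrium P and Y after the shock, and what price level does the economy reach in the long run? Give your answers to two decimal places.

AD shifts left: new AD is Y = 4976 − 12P. With Pᵉ = 216, SRAS is Y = 3277 + 3P.
Short run: 4976 − 12P = 3277 + 3P gives 1699 = 15P, so P = 113.27 and Y = 4976 − 12P = 3616.80.
Y = 3616.80 is below potential 3925; expectations adjust and SRAS shifts right until Y = 3925.
Long run: on the new AD curve, 3925 = 4976 − 12P gives P = 87.58.

Short run: P = 113.27, Y = 3616.80. Long run: P = 87.58.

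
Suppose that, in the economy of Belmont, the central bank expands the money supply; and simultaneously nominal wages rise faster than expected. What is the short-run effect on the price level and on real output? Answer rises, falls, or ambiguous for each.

Price level: rises; output: ambiguous

The first event is a positive demand shock: AD shifts right, which by itself pushes P up and Y up.
The second is an adverse supply shock: SRAS shifts left, which by itself pushes P up and Y down.
Both shocks push P up, so P rises. The two shocks push Y in opposite directions, so the effect on Y is ambiguous.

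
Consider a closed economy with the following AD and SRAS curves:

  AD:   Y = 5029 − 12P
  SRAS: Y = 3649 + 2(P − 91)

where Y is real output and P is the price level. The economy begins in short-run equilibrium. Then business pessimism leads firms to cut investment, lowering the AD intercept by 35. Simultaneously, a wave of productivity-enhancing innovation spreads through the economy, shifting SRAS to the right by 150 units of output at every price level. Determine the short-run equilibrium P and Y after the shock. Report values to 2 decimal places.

After both shocks: AD is Y = 4994 − 12P and SRAS is Y = 3617 + 2P.
Setting them equal: 1377 = 14P, so P = 98.36.
Substituting into AD, Y = 3813.71.

P = 98.36, Y = 3813.71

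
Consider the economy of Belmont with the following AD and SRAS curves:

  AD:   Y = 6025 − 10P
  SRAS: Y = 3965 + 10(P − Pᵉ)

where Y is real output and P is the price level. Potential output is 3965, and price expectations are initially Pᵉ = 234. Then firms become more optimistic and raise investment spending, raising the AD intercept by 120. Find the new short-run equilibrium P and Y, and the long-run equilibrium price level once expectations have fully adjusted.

Short run: P = 226, Y = 3885. Long run: P = 218.

AD shifts right: new AD is Y = 6145 − 10P. With Pᵉ = 234, SRAS is Y = 1625 + 10P.
Short run: 6145 − 10P = 1625 + 10P gives 4520 = 20P, so P = 226 and Y = 6145 − 10·226 = 3885.
Y = 3885 is below potential 3965; expectations adjust and SRAS shifts right until Y = 3965.
Long run: on the new AD curve, 3965 = 6145 − 10P gives P = 218.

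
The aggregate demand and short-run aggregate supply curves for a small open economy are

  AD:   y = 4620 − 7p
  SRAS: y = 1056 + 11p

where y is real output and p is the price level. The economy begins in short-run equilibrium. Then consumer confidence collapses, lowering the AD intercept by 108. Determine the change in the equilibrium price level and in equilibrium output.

Δp = -6, Δy = -66

This is a negative demand shock: AD shifts left.
New AD: y = 4512 − 7p.
Set AD = SRAS: 4512 − 7p = 1056 + 11p, so 3456 = 18p and p = 192.
y = 4512 − 7·192 = 3168.
Initially p = 198, y = 3234, so Δp = -6 and Δy = -66.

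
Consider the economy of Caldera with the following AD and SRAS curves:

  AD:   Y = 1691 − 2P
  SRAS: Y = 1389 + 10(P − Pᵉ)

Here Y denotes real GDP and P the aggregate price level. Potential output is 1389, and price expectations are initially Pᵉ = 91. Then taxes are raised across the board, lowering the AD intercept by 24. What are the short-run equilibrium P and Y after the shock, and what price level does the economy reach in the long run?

Short run: P = 99, Y = 1469. Long run: P = 139.

AD shifts left: new AD is Y = 1667 − 2P. With Pᵉ = 91, SRAS is Y = 479 + 10P.
Short run: 1667 − 2P = 479 + 10P gives 1188 = 12P, so P = 99 and Y = 1667 − 2·99 = 1469.
Y = 1469 is above potential 1389; expectations adjust and SRAS shifts left until Y = 1389.
Long run: on the new AD curve, 1389 = 1667 − 2P gives P = 139.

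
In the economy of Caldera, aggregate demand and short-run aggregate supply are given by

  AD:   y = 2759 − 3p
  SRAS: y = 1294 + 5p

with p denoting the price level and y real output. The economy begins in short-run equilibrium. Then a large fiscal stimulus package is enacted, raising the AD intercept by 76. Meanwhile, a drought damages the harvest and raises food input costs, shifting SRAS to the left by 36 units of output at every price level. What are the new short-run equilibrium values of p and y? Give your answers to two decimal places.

p = 197.13, y = 2243.63

After both shocks: AD is y = 2835 − 3p and SRAS is y = 1258 + 5p.
Setting them equal: 1577 = 8p, so p = 197.13.
Substituting into AD, y = 2243.63.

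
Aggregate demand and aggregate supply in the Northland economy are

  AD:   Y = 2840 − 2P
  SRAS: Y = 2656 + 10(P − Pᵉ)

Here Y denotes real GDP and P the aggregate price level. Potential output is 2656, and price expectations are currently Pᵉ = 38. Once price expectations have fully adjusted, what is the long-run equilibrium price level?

Long-run P = 92

Short run: with Pᵉ = 38, SRAS is Y = 2276 + 10P. Setting AD = SRAS gives 564 = 12P, so P = 47 and Y = 2840 − 2·47 = 2746.
Output 2746 is above potential 2656, so over time expected prices rise and SRAS shifts left until Y returns to 2656.
Long run: Y = 2656 on the AD curve gives 2656 = 2840 − 2P, so P = 92.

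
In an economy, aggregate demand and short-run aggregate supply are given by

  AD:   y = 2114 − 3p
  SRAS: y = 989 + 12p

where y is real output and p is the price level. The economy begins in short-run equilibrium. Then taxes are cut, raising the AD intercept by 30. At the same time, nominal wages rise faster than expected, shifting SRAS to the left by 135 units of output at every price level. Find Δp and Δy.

Δp = +11, Δy = -3

After both shocks: AD is y = 2144 − 3p and SRAS is y = 854 + 12p.
Setting them equal: 1290 = 15p, so p = 86.
y = 2144 − 3·86 = 1886.
Initially p = 75, y = 1889, so Δp = +11 and Δy = -3.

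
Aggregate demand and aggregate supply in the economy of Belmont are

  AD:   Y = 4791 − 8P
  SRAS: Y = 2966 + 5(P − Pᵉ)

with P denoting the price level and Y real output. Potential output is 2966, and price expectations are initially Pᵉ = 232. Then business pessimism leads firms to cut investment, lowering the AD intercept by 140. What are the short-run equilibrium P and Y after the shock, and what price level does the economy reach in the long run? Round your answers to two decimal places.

Short run: P = 218.85, Y = 2900.23. Long run: P = 210.63.

AD shifts left: new AD is Y = 4651 − 8P. With Pᵉ = 232, SRAS is Y = 1806 + 5P.
Short run: 4651 − 8P = 1806 + 5P gives 2845 = 13P, so P = 218.85 and Y = 4651 − 8P = 2900.23.
Y = 2900.23 is below potential 2966; expectations adjust and SRAS shifts right until Y = 2966.
Long run: on the new AD curve, 2966 = 4651 − 8P gives P = 210.63.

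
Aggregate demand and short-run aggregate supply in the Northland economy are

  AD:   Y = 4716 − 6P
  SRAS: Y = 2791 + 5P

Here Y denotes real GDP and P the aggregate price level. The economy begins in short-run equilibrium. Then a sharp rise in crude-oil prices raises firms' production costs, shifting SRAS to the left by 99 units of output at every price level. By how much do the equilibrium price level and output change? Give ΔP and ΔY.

ΔP = +9, ΔY = -54

This is a negative supply shock: SRAS shifts left.
New SRAS: Y = 2692 + 5P.
Set AD = SRAS: 4716 − 6P = 2692 + 5P, so 2024 = 11P and P = 184.
Y = 4716 − 6·184 = 3612.
Initially P = 175, Y = 3666, so ΔP = +9 and ΔY = -54.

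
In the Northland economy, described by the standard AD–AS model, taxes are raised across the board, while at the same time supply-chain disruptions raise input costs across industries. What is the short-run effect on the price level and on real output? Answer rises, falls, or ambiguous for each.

Price level: ambiguous; output: falls

The first event is a negative demand shock: AD shifts left, which by itself pushes P down and Y down.
The second is an adverse supply shock: SRAS shifts left, which by itself pushes P up and Y down.
The two shocks push P in opposite directions, so the effect on P is ambiguous. Both shocks push Y down, so Y falls.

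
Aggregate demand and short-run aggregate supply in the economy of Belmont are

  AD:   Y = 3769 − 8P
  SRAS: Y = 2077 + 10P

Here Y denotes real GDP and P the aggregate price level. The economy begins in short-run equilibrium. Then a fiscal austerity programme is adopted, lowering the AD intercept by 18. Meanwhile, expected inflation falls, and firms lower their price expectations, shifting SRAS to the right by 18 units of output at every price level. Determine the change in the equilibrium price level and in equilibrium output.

After both shocks: AD is Y = 3751 − 8P and SRAS is Y = 2095 + 10P.
Setting them equal: 1656 = 18P, so P = 92.
Y = 3751 − 8·92 = 3015.
Initially P = 94, Y = 3017, so ΔP = -2 and ΔY = -2.

ΔP = -2, ΔY = -2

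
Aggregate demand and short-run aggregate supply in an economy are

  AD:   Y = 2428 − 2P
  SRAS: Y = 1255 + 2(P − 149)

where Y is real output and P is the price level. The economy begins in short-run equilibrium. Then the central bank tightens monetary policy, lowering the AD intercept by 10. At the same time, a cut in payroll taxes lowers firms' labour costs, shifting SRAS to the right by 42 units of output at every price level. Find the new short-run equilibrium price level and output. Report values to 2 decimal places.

P = 354.75, Y = 1708.50

After both shocks: AD is Y = 2418 − 2P and SRAS is Y = 999 + 2P.
Setting them equal: 1419 = 4P, so P = 354.75.
Substituting into AD, Y = 1708.50.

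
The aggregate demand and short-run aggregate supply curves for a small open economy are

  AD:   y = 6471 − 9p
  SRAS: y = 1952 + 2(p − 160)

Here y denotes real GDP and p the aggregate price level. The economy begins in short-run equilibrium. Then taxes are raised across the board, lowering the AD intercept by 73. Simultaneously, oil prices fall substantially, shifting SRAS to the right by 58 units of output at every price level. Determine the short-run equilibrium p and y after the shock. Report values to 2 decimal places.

p = 428.00, y = 2546.00

After both shocks: AD is y = 6398 − 9p and SRAS is y = 1690 + 2p.
Setting them equal: 4708 = 11p, so p = 428.00.
Substituting into AD, y = 2546.00.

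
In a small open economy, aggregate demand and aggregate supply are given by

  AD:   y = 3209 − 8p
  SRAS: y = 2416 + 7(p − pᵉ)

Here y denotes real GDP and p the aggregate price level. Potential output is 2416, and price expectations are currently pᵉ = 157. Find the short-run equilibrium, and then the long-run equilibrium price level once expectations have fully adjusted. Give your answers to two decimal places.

Short run: with pᵉ = 157, SRAS is y = 1317 + 7p. Setting AD = SRAS gives 1892 = 15p, so p = 126.13 and y = 3209 − 8p = 2199.93.
Output 2199.93 is below potential 2416, so over time expected prices fall and SRAS shifts right until y returns to 2416.
Long run: y = 2416 on the AD curve gives 2416 = 3209 − 8p, so p = 99.13.

Short run: p = 126.13, y = 2199.93. Long run: p = 99.13.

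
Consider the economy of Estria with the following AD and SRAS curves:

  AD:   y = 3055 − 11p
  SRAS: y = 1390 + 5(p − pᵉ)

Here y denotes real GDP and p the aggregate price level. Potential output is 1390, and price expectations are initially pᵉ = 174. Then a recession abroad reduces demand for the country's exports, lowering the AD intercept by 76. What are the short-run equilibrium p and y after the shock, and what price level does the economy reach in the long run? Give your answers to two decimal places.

AD shifts left: new AD is y = 2979 − 11p. With pᵉ = 174, SRAS is y = 520 + 5p.
Short run: 2979 − 11p = 520 + 5p gives 2459 = 16p, so p = 153.69 and y = 2979 − 11p = 1288.44.
y = 1288.44 is below potential 1390; expectations adjust and SRAS shifts right until y = 1390.
Long run: on the new AD curve, 1390 = 2979 − 11p gives p = 144.45.

Short run: p = 153.69, y = 1288.44. Long run: p = 144.45.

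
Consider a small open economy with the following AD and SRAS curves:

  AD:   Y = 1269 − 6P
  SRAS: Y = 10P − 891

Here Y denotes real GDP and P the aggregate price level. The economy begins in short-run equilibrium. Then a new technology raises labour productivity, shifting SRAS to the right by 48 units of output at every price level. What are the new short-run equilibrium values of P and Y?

This is a positive supply shock: SRAS shifts right.
New SRAS: Y = 10P − 843.
Set AD = SRAS: 1269 − 6P = 10P − 843, so 2112 = 16P and P = 132.
Y = 1269 − 6·132 = 477.

P = 132, Y = 477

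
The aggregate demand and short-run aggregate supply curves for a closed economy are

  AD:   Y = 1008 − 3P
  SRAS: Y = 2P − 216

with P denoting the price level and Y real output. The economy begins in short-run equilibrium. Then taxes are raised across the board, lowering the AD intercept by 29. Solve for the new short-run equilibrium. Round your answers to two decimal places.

P = 239.00, Y = 262.00

This is a negative demand shock: AD shifts left.
New AD: Y = 979 − 3P.
Set AD = SRAS: 979 − 3P = 2P − 216, so 1195 = 5P and P = 239.00.
Substituting into AD, Y = 262.00.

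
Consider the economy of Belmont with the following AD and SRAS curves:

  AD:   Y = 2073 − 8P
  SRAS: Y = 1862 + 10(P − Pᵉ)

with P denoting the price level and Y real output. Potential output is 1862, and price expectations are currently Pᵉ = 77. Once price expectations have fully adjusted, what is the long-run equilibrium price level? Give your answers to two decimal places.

Long-run P = 26.38

Short run: with Pᵉ = 77, SRAS is Y = 1092 + 10P. Setting AD = SRAS gives 981 = 18P, so P = 54.50 and Y = 2073 − 8P = 1637.00.
Output 1637.00 is below potential 1862, so over time expected prices fall and SRAS shifts right until Y returns to 1862.
Long run: Y = 1862 on the AD curve gives 1862 = 2073 − 8P, so P = 26.38.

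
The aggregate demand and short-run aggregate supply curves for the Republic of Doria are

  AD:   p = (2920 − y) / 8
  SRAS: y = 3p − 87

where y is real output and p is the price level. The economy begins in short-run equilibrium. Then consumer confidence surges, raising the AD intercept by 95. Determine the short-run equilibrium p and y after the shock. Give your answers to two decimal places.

p = 282.00, y = 759.00

This is a positive demand shock: AD shifts right.
New AD: y = 3015 − 8p.
Set AD = SRAS: 3015 − 8p = 3p − 87, so 3102 = 11p and p = 282.00.
Substituting into AD, y = 759.00.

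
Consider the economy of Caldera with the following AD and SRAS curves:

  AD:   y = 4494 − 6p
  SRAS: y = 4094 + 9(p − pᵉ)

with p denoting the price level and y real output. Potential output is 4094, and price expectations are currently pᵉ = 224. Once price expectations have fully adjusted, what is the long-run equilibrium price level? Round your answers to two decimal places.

Long-run p = 66.67

Short run: with pᵉ = 224, SRAS is y = 2078 + 9p. Setting AD = SRAS gives 2416 = 15p, so p = 161.07 and y = 4494 − 6p = 3527.60.
Output 3527.60 is below potential 4094, so over time expected prices fall and SRAS shifts right until y returns to 4094.
Long run: y = 4094 on the AD curve gives 4094 = 4494 − 6p, so p = 66.67.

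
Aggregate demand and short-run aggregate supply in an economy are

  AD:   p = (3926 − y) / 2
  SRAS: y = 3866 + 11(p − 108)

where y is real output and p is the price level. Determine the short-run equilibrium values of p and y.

p = 96, y = 3734

Write SRAS as y = 3866 + 11p − 1188 = 2678 + 11p.
Rearrange AD to y = 3926 − 2p.
Set AD = SRAS: 3926 − 2p = 2678 + 11p, so 1248 = 13p and p = 96.
Then y = 3926 − 2·96 = 3734.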